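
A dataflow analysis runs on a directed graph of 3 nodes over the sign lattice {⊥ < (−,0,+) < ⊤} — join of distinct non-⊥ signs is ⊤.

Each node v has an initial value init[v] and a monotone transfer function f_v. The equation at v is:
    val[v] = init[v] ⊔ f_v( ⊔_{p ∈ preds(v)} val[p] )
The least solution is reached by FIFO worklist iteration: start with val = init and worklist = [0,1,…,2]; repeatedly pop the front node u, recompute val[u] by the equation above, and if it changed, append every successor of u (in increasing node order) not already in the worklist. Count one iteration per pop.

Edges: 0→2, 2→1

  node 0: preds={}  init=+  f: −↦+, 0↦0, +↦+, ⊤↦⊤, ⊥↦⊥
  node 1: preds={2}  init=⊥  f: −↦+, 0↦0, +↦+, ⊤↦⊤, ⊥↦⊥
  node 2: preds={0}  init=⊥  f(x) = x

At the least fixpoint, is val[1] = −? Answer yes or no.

Worklist (4 pops):
  #1 pop 0: in=⊥ → + (no change)
  #2 pop 1: in=⊥ → ⊥ (no change)
  #3 pop 2: in=+ → + (was ⊥); enqueue [1]
  #4 pop 1: in=+ → + (was ⊥); enqueue []

Fixpoint:
  val[0] = +
  val[1] = +
  val[2] = +

no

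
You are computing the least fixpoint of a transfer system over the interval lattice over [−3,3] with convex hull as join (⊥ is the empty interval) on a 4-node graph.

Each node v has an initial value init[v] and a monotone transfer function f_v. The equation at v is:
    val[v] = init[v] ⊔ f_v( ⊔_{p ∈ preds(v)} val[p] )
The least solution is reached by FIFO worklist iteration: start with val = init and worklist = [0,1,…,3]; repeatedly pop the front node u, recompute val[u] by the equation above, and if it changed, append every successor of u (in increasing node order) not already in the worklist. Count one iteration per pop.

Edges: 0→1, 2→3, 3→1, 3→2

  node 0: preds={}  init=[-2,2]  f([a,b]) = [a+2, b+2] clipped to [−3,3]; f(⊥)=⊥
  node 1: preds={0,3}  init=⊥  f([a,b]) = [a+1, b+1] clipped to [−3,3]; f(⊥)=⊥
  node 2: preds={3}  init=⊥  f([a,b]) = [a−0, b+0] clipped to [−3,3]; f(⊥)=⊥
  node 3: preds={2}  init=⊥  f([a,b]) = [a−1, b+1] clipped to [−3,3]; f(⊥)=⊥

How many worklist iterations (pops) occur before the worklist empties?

Trace (4 dequeues):
  [1] u=0 | in ⊥ | out [-2,2] | ==
  [2] u=1 | in [-2,2] | out [-1,3] | prev ⊥ | push {}
  [3] u=2 | in ⊥ | out ⊥ | ==
  [4] u=3 | in ⊥ | out ⊥ | ==

Converged values:
  [0] [-2,2]
  [1] [-1,3]
  [2] ⊥
  [3] ⊥

4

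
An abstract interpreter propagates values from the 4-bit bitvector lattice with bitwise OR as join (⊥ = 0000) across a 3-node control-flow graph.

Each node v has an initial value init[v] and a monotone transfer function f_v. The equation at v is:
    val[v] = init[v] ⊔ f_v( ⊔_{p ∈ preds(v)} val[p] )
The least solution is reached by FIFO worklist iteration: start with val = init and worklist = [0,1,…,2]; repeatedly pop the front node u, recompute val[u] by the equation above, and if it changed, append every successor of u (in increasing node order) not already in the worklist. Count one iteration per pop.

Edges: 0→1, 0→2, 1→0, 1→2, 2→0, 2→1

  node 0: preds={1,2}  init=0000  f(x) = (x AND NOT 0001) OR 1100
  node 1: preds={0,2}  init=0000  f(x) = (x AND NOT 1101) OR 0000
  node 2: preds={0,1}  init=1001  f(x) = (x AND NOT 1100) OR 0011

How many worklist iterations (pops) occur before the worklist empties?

7

Iteration log — 7 steps:
  step 1. node 0  ⊔preds=1001  new=1100  old=0000  +wl: 
  step 2. node 1  ⊔preds=1101  new=0000  stable
  step 3. node 2  ⊔preds=1100  new=1011  old=1001  +wl: 0,1
  step 4. node 0  ⊔preds=1011  new=1110  old=1100  +wl: 2
  step 5. node 1  ⊔preds=1111  new=0010  old=0000  +wl: 0
  step 6. node 2  ⊔preds=1110  new=1011  stable
  step 7. node 0  ⊔preds=1011  new=1110  stable

Least fixpoint reached:
  node 0: 1110
  node 1: 0010
  node 2: 1011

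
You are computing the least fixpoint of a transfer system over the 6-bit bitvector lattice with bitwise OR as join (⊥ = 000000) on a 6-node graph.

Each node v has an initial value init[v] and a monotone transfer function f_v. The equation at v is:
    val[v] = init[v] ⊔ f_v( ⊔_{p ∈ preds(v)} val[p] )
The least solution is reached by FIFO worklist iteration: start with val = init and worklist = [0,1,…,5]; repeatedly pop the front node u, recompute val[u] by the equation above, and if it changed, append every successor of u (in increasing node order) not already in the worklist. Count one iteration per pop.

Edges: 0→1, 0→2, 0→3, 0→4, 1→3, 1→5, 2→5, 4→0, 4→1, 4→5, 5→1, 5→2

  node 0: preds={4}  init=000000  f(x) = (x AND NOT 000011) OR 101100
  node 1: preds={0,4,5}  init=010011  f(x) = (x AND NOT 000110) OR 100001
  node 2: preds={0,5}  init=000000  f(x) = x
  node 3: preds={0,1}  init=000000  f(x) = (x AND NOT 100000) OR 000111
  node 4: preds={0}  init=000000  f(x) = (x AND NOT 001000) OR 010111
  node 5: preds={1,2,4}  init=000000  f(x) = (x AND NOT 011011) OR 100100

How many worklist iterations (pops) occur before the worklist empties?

Trace (12 dequeues):
  [1] u=0 | in 000000 | out 101100 | prev 000000 | push {}
  [2] u=1 | in 101100 | out 111011 | prev 010011 | push {}
  [3] u=2 | in 101100 | out 101100 | prev 000000 | push {}
  [4] u=3 | in 111111 | out 011111 | prev 000000 | push {}
  [5] u=4 | in 101100 | out 110111 | prev 000000 | push {0,1}
  [6] u=5 | in 111111 | out 100100 | prev 000000 | push {2}
  [7] u=0 | in 110111 | out 111100 | prev 101100 | push {3,4}
  [8] u=1 | in 111111 | out 111011 | ==
  [9] u=2 | in 111100 | out 111100 | prev 101100 | push {5}
  [10] u=3 | in 111111 | out 011111 | ==
  [11] u=4 | in 111100 | out 110111 | ==
  [12] u=5 | in 111111 | out 100100 | ==

Converged values:
  [0] 111100
  [1] 111011
  [2] 111100
  [3] 011111
  [4] 110111
  [5] 100100

12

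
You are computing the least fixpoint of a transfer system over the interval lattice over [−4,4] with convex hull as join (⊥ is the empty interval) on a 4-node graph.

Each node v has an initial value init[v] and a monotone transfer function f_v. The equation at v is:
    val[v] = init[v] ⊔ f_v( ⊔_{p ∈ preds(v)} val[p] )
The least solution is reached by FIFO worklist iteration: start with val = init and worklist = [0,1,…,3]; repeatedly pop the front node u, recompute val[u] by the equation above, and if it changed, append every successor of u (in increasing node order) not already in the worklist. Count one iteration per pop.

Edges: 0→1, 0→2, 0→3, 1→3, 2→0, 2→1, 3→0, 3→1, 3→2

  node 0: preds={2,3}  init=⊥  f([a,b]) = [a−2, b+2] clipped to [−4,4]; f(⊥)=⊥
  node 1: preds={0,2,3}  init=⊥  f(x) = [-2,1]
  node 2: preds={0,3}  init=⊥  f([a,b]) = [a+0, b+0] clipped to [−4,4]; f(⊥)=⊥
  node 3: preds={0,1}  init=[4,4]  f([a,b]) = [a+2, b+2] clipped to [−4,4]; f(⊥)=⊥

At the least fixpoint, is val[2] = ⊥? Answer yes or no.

Worklist (15 pops):
  #1 pop 0: in=[4,4] → [2,4] (was ⊥); enqueue []
  #2 pop 1: in=[2,4] → [-2,1] (was ⊥); enqueue []
  #3 pop 2: in=[2,4] → [2,4] (was ⊥); enqueue [0,1]
  #4 pop 3: in=[-2,4] → [0,4] (was [4,4]); enqueue [2]
  #5 pop 0: in=[0,4] → [-2,4] (was [2,4]); enqueue [3]
  #6 pop 1: in=[-2,4] → [-2,1] (no change)
  #7 pop 2: in=[-2,4] → [-2,4] (was [2,4]); enqueue [0,1]
  #8 pop 3: in=[-2,4] → [0,4] (no change)
  #9 pop 0: in=[-2,4] → [-4,4] (was [-2,4]); enqueue [2,3]
  #10 pop 1: in=[-4,4] → [-2,1] (no change)
  #11 pop 2: in=[-4,4] → [-4,4] (was [-2,4]); enqueue [0,1]
  #12 pop 3: in=[-4,4] → [-2,4] (was [0,4]); enqueue [2]
  #13 pop 0: in=[-4,4] → [-4,4] (no change)
  #14 pop 1: in=[-4,4] → [-2,1] (no change)
  #15 pop 2: in=[-4,4] → [-4,4] (no change)

Fixpoint:
  val[0] = [-4,4]
  val[1] = [-2,1]
  val[2] = [-4,4]
  val[3] = [-2,4]

no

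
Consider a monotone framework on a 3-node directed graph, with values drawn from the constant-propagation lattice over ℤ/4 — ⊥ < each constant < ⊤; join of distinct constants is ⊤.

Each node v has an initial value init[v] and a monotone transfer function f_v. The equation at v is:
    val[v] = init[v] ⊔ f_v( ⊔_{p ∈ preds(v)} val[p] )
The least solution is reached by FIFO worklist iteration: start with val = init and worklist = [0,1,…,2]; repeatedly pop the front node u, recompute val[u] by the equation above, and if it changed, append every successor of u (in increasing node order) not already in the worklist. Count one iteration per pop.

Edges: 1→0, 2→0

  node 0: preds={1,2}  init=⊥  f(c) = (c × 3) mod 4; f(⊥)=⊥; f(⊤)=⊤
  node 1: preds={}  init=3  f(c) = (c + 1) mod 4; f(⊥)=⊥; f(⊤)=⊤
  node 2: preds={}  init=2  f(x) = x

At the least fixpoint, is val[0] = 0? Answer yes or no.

no

Worklist (3 pops):
  #1 pop 0: in=⊤ → ⊤ (was ⊥); enqueue []
  #2 pop 1: in=⊥ → 3 (no change)
  #3 pop 2: in=⊥ → 2 (no change)

Fixpoint:
  val[0] = ⊤
  val[1] = 3
  val[2] = 2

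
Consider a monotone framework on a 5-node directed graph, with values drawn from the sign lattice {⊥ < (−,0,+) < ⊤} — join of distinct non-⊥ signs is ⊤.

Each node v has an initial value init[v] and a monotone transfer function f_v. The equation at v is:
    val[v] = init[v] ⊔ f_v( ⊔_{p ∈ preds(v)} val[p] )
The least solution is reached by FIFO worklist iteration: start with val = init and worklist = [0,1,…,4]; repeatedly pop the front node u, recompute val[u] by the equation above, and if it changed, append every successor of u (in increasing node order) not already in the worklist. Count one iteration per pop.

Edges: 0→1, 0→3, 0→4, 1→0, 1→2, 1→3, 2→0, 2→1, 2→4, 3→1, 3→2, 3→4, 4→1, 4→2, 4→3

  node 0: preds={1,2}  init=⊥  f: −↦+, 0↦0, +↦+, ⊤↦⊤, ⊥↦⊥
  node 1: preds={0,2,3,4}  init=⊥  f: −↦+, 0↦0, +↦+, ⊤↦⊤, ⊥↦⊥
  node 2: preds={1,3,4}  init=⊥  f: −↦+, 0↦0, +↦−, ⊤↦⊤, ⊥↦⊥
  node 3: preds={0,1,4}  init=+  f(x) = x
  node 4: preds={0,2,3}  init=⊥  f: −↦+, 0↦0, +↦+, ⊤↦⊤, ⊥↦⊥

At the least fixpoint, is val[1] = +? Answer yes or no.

Worklist (13 pops):
  #1 pop 0: in=⊥ → ⊥ (no change)
  #2 pop 1: in=+ → + (was ⊥); enqueue [0]
  #3 pop 2: in=+ → − (was ⊥); enqueue [1]
  #4 pop 3: in=+ → + (no change)
  #5 pop 4: in=⊤ → ⊤ (was ⊥); enqueue [2,3]
  #6 pop 0: in=⊤ → ⊤ (was ⊥); enqueue [4]
  #7 pop 1: in=⊤ → ⊤ (was +); enqueue [0]
  #8 pop 2: in=⊤ → ⊤ (was −); enqueue [1]
  #9 pop 3: in=⊤ → ⊤ (was +); enqueue [2]
  #10 pop 4: in=⊤ → ⊤ (no change)
  #11 pop 0: in=⊤ → ⊤ (no change)
  #12 pop 1: in=⊤ → ⊤ (no change)
  #13 pop 2: in=⊤ → ⊤ (no change)

Fixpoint:
  val[0] = ⊤
  val[1] = ⊤
  val[2] = ⊤
  val[3] = ⊤
  val[4] = ⊤

no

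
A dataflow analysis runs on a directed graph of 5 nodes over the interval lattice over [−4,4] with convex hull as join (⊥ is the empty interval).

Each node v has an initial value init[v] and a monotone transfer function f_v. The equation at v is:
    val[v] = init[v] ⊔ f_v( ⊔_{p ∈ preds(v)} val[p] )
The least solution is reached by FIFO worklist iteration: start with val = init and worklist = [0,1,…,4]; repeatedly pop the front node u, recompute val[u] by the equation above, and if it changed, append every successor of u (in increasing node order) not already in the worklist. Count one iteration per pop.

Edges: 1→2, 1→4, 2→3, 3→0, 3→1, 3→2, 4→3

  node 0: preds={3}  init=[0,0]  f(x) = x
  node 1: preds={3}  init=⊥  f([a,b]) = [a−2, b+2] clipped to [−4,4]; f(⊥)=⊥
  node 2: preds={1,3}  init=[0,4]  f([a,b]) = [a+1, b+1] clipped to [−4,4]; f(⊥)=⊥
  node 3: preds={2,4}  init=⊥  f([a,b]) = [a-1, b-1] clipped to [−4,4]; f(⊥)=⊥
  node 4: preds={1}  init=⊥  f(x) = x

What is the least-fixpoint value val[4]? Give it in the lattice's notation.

Worklist (15 pops):
  #1 pop 0: in=⊥ → [0,0] (no change)
  #2 pop 1: in=⊥ → ⊥ (no change)
  #3 pop 2: in=⊥ → [0,4] (no change)
  #4 pop 3: in=[0,4] → [-1,3] (was ⊥); enqueue [0,1,2]
  #5 pop 4: in=⊥ → ⊥ (no change)
  #6 pop 0: in=[-1,3] → [-1,3] (was [0,0]); enqueue []
  #7 pop 1: in=[-1,3] → [-3,4] (was ⊥); enqueue [4]
  #8 pop 2: in=[-3,4] → [-2,4] (was [0,4]); enqueue [3]
  #9 pop 4: in=[-3,4] → [-3,4] (was ⊥); enqueue []
  #10 pop 3: in=[-3,4] → [-4,3] (was [-1,3]); enqueue [0,1,2]
  #11 pop 0: in=[-4,3] → [-4,3] (was [-1,3]); enqueue []
  #12 pop 1: in=[-4,3] → [-4,4] (was [-3,4]); enqueue [4]
  #13 pop 2: in=[-4,4] → [-3,4] (was [-2,4]); enqueue [3]
  #14 pop 4: in=[-4,4] → [-4,4] (was [-3,4]); enqueue []
  #15 pop 3: in=[-4,4] → [-4,3] (no change)

Fixpoint:
  val[0] = [-4,3]
  val[1] = [-4,4]
  val[2] = [-3,4]
  val[3] = [-4,3]
  val[4] = [-4,4]

[-4,4]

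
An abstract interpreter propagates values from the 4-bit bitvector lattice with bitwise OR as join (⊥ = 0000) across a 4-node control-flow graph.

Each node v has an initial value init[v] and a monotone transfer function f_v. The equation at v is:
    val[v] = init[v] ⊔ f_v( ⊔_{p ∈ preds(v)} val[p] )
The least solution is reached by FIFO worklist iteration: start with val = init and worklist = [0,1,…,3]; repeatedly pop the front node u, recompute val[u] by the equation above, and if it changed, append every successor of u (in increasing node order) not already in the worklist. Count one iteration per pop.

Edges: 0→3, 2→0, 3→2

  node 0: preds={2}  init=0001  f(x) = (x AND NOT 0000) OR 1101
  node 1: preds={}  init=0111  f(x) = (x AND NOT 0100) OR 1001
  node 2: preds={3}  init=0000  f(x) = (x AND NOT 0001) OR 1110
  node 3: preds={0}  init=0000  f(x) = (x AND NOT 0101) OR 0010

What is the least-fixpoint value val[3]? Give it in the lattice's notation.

1010

Iteration log — 7 steps:
  step 1. node 0  ⊔preds=0000  new=1101  old=0001  +wl: 
  step 2. node 1  ⊔preds=0000  new=1111  old=0111  +wl: 
  step 3. node 2  ⊔preds=0000  new=1110  old=0000  +wl: 0
  step 4. node 3  ⊔preds=1101  new=1010  old=0000  +wl: 2
  step 5. node 0  ⊔preds=1110  new=1111  old=1101  +wl: 3
  step 6. node 2  ⊔preds=1010  new=1110  stable
  step 7. node 3  ⊔preds=1111  new=1010  stable

Least fixpoint reached:
  node 0: 1111
  node 1: 1111
  node 2: 1110
  node 3: 1010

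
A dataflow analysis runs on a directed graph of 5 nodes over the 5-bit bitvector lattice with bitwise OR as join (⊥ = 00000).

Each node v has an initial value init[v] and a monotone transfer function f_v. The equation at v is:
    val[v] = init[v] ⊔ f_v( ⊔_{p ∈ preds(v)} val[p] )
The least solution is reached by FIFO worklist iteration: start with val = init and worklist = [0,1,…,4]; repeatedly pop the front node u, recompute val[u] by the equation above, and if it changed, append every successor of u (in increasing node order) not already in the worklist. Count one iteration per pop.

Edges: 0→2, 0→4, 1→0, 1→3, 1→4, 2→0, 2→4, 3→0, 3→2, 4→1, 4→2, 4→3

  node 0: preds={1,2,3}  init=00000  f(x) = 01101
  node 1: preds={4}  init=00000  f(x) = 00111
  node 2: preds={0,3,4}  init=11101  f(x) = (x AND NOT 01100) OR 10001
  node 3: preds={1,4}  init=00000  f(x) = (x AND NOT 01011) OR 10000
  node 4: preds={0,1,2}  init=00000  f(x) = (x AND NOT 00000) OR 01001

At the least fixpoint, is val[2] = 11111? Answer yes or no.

yes

Worklist (11 pops):
  #1 pop 0: in=11101 → 01101 (was 00000); enqueue []
  #2 pop 1: in=00000 → 00111 (was 00000); enqueue [0]
  #3 pop 2: in=01101 → 11101 (no change)
  #4 pop 3: in=00111 → 10100 (was 00000); enqueue [2]
  #5 pop 4: in=11111 → 11111 (was 00000); enqueue [1,3]
  #6 pop 0: in=11111 → 01101 (no change)
  #7 pop 2: in=11111 → 11111 (was 11101); enqueue [0,4]
  #8 pop 1: in=11111 → 00111 (no change)
  #9 pop 3: in=11111 → 10100 (no change)
  #10 pop 0: in=11111 → 01101 (no change)
  #11 pop 4: in=11111 → 11111 (no change)

Fixpoint:
  val[0] = 01101
  val[1] = 00111
  val[2] = 11111
  val[3] = 10100
  val[4] = 11111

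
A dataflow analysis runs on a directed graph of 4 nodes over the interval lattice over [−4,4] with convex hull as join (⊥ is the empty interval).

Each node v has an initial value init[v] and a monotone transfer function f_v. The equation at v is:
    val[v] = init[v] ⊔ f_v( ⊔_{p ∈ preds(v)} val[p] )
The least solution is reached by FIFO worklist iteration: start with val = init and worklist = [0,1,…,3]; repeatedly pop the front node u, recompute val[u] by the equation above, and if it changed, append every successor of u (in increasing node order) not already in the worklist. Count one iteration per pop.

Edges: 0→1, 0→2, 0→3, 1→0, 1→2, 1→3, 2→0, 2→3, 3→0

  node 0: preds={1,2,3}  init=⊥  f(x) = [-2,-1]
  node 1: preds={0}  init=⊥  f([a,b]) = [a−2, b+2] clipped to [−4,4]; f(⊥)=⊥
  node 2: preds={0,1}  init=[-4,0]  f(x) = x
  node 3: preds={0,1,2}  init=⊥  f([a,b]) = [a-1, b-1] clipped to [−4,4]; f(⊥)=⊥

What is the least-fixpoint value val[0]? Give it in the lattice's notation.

[-2,-1]

Iteration log — 5 steps:
  step 1. node 0  ⊔preds=[-4,0]  new=[-2,-1]  old=⊥  +wl: 
  step 2. node 1  ⊔preds=[-2,-1]  new=[-4,1]  old=⊥  +wl: 0
  step 3. node 2  ⊔preds=[-4,1]  new=[-4,1]  old=[-4,0]  +wl: 
  step 4. node 3  ⊔preds=[-4,1]  new=[-4,0]  old=⊥  +wl: 
  step 5. node 0  ⊔preds=[-4,1]  new=[-2,-1]  stable

Least fixpoint reached:
  node 0: [-2,-1]
  node 1: [-4,1]
  node 2: [-4,1]
  node 3: [-4,0]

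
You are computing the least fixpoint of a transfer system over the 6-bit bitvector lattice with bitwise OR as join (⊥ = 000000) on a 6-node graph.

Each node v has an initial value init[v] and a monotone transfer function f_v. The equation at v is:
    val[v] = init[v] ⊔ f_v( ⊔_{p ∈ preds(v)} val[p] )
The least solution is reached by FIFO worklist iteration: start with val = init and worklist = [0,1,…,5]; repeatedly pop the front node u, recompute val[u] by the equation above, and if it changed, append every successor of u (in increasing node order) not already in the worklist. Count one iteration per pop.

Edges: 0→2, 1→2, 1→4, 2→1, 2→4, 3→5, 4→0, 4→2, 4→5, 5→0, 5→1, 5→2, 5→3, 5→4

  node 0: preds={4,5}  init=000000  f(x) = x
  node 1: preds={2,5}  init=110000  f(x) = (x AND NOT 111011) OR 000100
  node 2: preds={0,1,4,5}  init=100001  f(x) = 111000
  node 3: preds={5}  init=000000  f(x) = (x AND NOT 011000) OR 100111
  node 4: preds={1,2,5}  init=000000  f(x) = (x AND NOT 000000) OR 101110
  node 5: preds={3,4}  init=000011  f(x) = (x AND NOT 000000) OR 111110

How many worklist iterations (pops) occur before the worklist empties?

Trace (11 dequeues):
  [1] u=0 | in 000011 | out 000011 | prev 000000 | push {}
  [2] u=1 | in 100011 | out 110100 | prev 110000 | push {}
  [3] u=2 | in 110111 | out 111001 | prev 100001 | push {1}
  [4] u=3 | in 000011 | out 100111 | prev 000000 | push {}
  [5] u=4 | in 111111 | out 111111 | prev 000000 | push {0,2}
  [6] u=5 | in 111111 | out 111111 | prev 000011 | push {3,4}
  [7] u=1 | in 111111 | out 110100 | ==
  [8] u=0 | in 111111 | out 111111 | prev 000011 | push {}
  [9] u=2 | in 111111 | out 111001 | ==
  [10] u=3 | in 111111 | out 100111 | ==
  [11] u=4 | in 111111 | out 111111 | ==

Converged values:
  [0] 111111
  [1] 110100
  [2] 111001
  [3] 100111
  [4] 111111
  [5] 111111

11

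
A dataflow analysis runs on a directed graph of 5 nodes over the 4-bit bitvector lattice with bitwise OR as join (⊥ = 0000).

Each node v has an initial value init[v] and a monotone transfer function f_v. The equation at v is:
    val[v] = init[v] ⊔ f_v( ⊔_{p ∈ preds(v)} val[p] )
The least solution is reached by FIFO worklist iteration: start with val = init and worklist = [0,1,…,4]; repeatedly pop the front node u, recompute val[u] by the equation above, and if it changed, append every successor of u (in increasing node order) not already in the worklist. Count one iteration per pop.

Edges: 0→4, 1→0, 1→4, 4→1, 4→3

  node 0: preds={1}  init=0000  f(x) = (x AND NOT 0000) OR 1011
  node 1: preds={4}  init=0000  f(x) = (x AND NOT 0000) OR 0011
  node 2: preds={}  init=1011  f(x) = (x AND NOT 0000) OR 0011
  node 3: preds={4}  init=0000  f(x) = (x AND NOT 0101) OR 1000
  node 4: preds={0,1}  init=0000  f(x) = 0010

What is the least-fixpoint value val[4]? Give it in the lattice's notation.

0010

Worklist (8 pops):
  #1 pop 0: in=0000 → 1011 (was 0000); enqueue []
  #2 pop 1: in=0000 → 0011 (was 0000); enqueue [0]
  #3 pop 2: in=0000 → 1011 (no change)
  #4 pop 3: in=0000 → 1000 (was 0000); enqueue []
  #5 pop 4: in=1011 → 0010 (was 0000); enqueue [1,3]
  #6 pop 0: in=0011 → 1011 (no change)
  #7 pop 1: in=0010 → 0011 (no change)
  #8 pop 3: in=0010 → 1010 (was 1000); enqueue []

Fixpoint:
  val[0] = 1011
  val[1] = 0011
  val[2] = 1011
  val[3] = 1010
  val[4] = 0010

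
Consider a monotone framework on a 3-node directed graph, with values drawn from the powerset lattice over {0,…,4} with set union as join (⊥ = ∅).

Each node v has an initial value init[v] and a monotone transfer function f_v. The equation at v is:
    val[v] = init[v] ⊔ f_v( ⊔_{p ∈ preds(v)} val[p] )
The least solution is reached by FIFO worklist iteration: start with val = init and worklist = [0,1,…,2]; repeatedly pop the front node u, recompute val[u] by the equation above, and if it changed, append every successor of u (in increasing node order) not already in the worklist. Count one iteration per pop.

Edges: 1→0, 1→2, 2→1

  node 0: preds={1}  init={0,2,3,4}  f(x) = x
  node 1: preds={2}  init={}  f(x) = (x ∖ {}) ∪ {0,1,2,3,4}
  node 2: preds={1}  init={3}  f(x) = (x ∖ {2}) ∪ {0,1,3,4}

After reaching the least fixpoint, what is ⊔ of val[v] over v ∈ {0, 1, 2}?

{0,1,2,3,4}

Iteration log — 5 steps:
  step 1. node 0  ⊔preds={}  new={0,2,3,4}  stable
  step 2. node 1  ⊔preds={3}  new={0,1,2,3,4}  old={}  +wl: 0
  step 3. node 2  ⊔preds={0,1,2,3,4}  new={0,1,3,4}  old={3}  +wl: 1
  step 4. node 0  ⊔preds={0,1,2,3,4}  new={0,1,2,3,4}  old={0,2,3,4}  +wl: 
  step 5. node 1  ⊔preds={0,1,3,4}  new={0,1,2,3,4}  stable

Least fixpoint reached:
  node 0: {0,1,2,3,4}
  node 1: {0,1,2,3,4}
  node 2: {0,1,3,4}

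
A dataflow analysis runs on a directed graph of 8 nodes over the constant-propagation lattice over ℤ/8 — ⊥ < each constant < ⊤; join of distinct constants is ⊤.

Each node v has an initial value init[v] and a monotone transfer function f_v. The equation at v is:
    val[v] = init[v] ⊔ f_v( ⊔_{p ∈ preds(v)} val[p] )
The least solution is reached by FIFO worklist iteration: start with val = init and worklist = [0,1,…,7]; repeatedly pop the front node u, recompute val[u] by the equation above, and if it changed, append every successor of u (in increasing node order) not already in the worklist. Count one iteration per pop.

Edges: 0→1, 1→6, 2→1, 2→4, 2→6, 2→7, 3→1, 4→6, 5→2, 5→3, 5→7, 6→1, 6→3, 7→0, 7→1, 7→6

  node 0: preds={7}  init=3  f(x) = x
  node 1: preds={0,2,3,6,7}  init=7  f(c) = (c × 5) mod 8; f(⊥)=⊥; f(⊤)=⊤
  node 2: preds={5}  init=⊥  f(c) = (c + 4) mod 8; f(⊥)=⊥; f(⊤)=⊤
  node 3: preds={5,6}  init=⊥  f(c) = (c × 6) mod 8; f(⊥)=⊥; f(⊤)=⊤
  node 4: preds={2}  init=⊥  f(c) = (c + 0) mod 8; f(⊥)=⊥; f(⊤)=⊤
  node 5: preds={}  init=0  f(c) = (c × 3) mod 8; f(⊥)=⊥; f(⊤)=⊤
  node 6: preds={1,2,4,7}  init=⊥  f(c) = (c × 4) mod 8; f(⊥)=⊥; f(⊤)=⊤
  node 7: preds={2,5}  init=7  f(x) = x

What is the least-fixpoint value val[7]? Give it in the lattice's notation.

⊤

Iteration log — 13 steps:
  step 1. node 0  ⊔preds=7  new=⊤  old=3  +wl: 
  step 2. node 1  ⊔preds=⊤  new=⊤  old=7  +wl: 
  step 3. node 2  ⊔preds=0  new=4  old=⊥  +wl: 1
  step 4. node 3  ⊔preds=0  new=0  old=⊥  +wl: 
  step 5. node 4  ⊔preds=4  new=4  old=⊥  +wl: 
  step 6. node 5  ⊔preds=⊥  new=0  stable
  step 7. node 6  ⊔preds=⊤  new=⊤  old=⊥  +wl: 3
  step 8. node 7  ⊔preds=⊤  new=⊤  old=7  +wl: 0,6
  step 9. node 1  ⊔preds=⊤  new=⊤  stable
  step 10. node 3  ⊔preds=⊤  new=⊤  old=0  +wl: 1
  step 11. node 0  ⊔preds=⊤  new=⊤  stable
  step 12. node 6  ⊔preds=⊤  new=⊤  stable
  step 13. node 1  ⊔preds=⊤  new=⊤  stable

Least fixpoint reached:
  node 0: ⊤
  node 1: ⊤
  node 2: 4
  node 3: ⊤
  node 4: 4
  node 5: 0
  node 6: ⊤
  node 7: ⊤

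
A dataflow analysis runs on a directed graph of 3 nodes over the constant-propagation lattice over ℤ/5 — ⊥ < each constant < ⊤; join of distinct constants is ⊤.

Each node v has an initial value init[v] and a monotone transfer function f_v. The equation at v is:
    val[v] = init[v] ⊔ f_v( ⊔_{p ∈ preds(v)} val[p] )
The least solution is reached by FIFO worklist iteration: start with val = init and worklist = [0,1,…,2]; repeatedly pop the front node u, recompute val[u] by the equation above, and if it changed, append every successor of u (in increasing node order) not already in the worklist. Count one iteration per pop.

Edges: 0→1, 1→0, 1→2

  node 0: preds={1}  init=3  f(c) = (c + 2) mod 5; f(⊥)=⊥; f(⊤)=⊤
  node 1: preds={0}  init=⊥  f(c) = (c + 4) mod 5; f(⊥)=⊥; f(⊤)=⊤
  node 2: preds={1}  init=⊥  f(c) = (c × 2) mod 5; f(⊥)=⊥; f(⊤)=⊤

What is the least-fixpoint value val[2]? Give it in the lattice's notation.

Trace (7 dequeues):
  [1] u=0 | in ⊥ | out 3 | ==
  [2] u=1 | in 3 | out 2 | prev ⊥ | push {0}
  [3] u=2 | in 2 | out 4 | prev ⊥ | push {}
  [4] u=0 | in 2 | out ⊤ | prev 3 | push {1}
  [5] u=1 | in ⊤ | out ⊤ | prev 2 | push {0,2}
  [6] u=0 | in ⊤ | out ⊤ | ==
  [7] u=2 | in ⊤ | out ⊤ | prev 4 | push {}

Converged values:
  [0] ⊤
  [1] ⊤
  [2] ⊤

⊤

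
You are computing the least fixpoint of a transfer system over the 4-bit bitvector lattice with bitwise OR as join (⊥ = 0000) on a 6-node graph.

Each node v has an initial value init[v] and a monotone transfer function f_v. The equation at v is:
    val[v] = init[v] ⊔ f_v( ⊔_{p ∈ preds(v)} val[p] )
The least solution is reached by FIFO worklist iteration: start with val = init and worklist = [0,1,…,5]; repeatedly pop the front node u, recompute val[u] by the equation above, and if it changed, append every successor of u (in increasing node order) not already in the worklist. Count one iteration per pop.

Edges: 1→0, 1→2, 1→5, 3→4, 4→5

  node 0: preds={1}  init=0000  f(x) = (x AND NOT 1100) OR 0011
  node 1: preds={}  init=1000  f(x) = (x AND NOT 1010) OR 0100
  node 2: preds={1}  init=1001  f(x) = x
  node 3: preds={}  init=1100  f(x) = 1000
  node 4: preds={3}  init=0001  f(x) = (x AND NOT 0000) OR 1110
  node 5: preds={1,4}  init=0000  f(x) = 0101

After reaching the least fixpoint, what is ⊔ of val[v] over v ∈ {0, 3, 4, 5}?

1111

Trace (7 dequeues):
  [1] u=0 | in 1000 | out 0011 | prev 0000 | push {}
  [2] u=1 | in 0000 | out 1100 | prev 1000 | push {0}
  [3] u=2 | in 1100 | out 1101 | prev 1001 | push {}
  [4] u=3 | in 0000 | out 1100 | ==
  [5] u=4 | in 1100 | out 1111 | prev 0001 | push {}
  [6] u=5 | in 1111 | out 0101 | prev 0000 | push {}
  [7] u=0 | in 1100 | out 0011 | ==

Converged values:
  [0] 0011
  [1] 1100
  [2] 1101
  [3] 1100
  [4] 1111
  [5] 0101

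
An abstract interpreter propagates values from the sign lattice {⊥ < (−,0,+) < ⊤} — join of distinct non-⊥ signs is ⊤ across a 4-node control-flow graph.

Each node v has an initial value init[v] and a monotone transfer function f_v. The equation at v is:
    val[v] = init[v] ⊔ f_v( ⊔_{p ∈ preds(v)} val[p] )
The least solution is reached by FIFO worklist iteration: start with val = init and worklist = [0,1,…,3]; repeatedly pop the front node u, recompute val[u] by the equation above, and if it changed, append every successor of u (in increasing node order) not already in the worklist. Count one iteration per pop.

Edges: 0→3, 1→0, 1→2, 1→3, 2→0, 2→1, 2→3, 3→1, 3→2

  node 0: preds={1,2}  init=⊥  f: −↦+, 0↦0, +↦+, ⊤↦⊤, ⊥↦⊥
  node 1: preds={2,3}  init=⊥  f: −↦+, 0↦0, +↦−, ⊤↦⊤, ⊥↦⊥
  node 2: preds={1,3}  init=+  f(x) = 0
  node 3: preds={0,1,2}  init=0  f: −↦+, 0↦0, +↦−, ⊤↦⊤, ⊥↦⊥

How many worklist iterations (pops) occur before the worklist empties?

Trace (8 dequeues):
  [1] u=0 | in + | out + | prev ⊥ | push {}
  [2] u=1 | in ⊤ | out ⊤ | prev ⊥ | push {0}
  [3] u=2 | in ⊤ | out ⊤ | prev + | push {1}
  [4] u=3 | in ⊤ | out ⊤ | prev 0 | push {2}
  [5] u=0 | in ⊤ | out ⊤ | prev + | push {3}
  [6] u=1 | in ⊤ | out ⊤ | ==
  [7] u=2 | in ⊤ | out ⊤ | ==
  [8] u=3 | in ⊤ | out ⊤ | ==

Converged values:
  [0] ⊤
  [1] ⊤
  [2] ⊤
  [3] ⊤

8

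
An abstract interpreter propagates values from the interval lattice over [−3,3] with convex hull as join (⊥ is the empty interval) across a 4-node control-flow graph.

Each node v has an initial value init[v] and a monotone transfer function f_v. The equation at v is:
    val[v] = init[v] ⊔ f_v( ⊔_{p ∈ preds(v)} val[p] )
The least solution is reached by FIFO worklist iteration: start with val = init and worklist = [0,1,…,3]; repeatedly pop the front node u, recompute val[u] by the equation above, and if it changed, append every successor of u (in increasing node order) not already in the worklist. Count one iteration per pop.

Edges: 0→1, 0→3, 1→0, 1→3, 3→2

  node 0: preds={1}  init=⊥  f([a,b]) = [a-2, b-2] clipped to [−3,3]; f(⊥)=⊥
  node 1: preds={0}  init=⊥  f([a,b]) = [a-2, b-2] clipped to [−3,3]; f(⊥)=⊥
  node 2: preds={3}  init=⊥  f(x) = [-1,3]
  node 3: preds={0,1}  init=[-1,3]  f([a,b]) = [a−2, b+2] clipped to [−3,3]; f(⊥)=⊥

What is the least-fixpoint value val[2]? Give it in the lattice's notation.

[-1,3]

Trace (4 dequeues):
  [1] u=0 | in ⊥ | out ⊥ | ==
  [2] u=1 | in ⊥ | out ⊥ | ==
  [3] u=2 | in [-1,3] | out [-1,3] | prev ⊥ | push {}
  [4] u=3 | in ⊥ | out [-1,3] | ==

Converged values:
  [0] ⊥
  [1] ⊥
  [2] [-1,3]
  [3] [-1,3]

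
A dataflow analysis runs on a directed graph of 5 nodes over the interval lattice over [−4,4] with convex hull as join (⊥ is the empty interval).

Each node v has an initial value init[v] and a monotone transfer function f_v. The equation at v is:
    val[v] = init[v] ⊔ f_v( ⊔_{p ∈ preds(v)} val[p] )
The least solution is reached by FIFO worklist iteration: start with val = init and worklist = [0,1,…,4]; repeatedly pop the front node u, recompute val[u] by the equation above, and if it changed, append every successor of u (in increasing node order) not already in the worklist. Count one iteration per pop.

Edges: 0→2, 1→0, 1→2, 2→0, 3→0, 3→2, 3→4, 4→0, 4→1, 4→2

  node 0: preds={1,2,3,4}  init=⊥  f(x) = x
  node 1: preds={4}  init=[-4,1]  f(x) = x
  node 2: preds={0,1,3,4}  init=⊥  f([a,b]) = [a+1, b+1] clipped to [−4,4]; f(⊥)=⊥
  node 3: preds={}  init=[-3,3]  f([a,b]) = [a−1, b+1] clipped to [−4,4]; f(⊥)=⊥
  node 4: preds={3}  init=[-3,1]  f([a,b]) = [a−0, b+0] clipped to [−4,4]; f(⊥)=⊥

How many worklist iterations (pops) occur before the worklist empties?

Iteration log — 9 steps:
  step 1. node 0  ⊔preds=[-4,3]  new=[-4,3]  old=⊥  +wl: 
  step 2. node 1  ⊔preds=[-3,1]  new=[-4,1]  stable
  step 3. node 2  ⊔preds=[-4,3]  new=[-3,4]  old=⊥  +wl: 0
  step 4. node 3  ⊔preds=⊥  new=[-3,3]  stable
  step 5. node 4  ⊔preds=[-3,3]  new=[-3,3]  old=[-3,1]  +wl: 1,2
  step 6. node 0  ⊔preds=[-4,4]  new=[-4,4]  old=[-4,3]  +wl: 
  step 7. node 1  ⊔preds=[-3,3]  new=[-4,3]  old=[-4,1]  +wl: 0
  step 8. node 2  ⊔preds=[-4,4]  new=[-3,4]  stable
  step 9. node 0  ⊔preds=[-4,4]  new=[-4,4]  stable

Least fixpoint reached:
  node 0: [-4,4]
  node 1: [-4,3]
  node 2: [-3,4]
  node 3: [-3,3]
  node 4: [-3,3]

9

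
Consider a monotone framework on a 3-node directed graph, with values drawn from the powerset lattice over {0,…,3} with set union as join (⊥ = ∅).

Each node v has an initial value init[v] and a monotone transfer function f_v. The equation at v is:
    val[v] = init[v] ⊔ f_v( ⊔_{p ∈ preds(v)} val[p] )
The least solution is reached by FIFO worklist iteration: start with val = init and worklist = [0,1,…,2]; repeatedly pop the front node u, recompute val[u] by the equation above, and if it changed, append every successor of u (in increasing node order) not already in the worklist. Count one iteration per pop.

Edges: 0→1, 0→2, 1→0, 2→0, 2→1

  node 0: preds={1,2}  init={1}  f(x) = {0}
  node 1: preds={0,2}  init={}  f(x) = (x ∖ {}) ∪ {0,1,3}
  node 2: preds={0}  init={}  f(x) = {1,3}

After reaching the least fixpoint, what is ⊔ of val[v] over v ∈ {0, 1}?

Worklist (5 pops):
  #1 pop 0: in={} → {0,1} (was {1}); enqueue []
  #2 pop 1: in={0,1} → {0,1,3} (was {}); enqueue [0]
  #3 pop 2: in={0,1} → {1,3} (was {}); enqueue [1]
  #4 pop 0: in={0,1,3} → {0,1} (no change)
  #5 pop 1: in={0,1,3} → {0,1,3} (no change)

Fixpoint:
  val[0] = {0,1}
  val[1] = {0,1,3}
  val[2] = {1,3}

{0,1,3}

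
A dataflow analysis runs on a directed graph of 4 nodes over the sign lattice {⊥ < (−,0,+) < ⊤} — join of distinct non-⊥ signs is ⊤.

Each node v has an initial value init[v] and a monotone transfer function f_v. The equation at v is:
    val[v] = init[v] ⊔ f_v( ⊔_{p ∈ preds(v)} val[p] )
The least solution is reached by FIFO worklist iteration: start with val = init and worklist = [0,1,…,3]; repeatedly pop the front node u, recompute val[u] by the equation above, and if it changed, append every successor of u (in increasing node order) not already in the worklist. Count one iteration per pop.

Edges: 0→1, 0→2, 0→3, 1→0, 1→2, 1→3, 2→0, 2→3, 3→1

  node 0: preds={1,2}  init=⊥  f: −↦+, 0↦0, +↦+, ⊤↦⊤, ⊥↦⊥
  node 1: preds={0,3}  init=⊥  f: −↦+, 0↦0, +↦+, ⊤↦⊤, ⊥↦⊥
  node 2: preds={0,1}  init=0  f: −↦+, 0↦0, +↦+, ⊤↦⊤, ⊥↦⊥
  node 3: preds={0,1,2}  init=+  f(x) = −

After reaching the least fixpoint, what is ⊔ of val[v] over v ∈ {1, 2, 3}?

Trace (8 dequeues):
  [1] u=0 | in 0 | out 0 | prev ⊥ | push {}
  [2] u=1 | in ⊤ | out ⊤ | prev ⊥ | push {0}
  [3] u=2 | in ⊤ | out ⊤ | prev 0 | push {}
  [4] u=3 | in ⊤ | out ⊤ | prev + | push {1}
  [5] u=0 | in ⊤ | out ⊤ | prev 0 | push {2,3}
  [6] u=1 | in ⊤ | out ⊤ | ==
  [7] u=2 | in ⊤ | out ⊤ | ==
  [8] u=3 | in ⊤ | out ⊤ | ==

Converged values:
  [0] ⊤
  [1] ⊤
  [2] ⊤
  [3] ⊤

⊤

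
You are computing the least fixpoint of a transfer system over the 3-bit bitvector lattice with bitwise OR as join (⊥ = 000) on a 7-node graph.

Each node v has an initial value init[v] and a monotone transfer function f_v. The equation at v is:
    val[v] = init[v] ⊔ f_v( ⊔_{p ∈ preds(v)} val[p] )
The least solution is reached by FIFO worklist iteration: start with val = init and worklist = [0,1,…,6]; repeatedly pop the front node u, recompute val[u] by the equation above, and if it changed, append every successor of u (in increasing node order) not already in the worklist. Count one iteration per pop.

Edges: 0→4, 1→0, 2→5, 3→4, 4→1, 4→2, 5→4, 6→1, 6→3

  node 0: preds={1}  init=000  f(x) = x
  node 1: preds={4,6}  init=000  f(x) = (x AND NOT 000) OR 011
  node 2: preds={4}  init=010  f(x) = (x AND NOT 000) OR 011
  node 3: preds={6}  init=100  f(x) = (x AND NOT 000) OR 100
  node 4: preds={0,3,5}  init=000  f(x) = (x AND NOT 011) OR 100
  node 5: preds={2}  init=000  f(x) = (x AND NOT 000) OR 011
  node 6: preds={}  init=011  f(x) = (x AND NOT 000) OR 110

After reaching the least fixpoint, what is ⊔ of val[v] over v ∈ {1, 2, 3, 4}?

111

Iteration log — 15 steps:
  step 1. node 0  ⊔preds=000  new=000  stable
  step 2. node 1  ⊔preds=011  new=011  old=000  +wl: 0
  step 3. node 2  ⊔preds=000  new=011  old=010  +wl: 
  step 4. node 3  ⊔preds=011  new=111  old=100  +wl: 
  step 5. node 4  ⊔preds=111  new=100  old=000  +wl: 1,2
  step 6. node 5  ⊔preds=011  new=011  old=000  +wl: 4
  step 7. node 6  ⊔preds=000  new=111  old=011  +wl: 3
  step 8. node 0  ⊔preds=011  new=011  old=000  +wl: 
  step 9. node 1  ⊔preds=111  new=111  old=011  +wl: 0
  step 10. node 2  ⊔preds=100  new=111  old=011  +wl: 5
  step 11. node 4  ⊔preds=111  new=100  stable
  step 12. node 3  ⊔preds=111  new=111  stable
  step 13. node 0  ⊔preds=111  new=111  old=011  +wl: 4
  step 14. node 5  ⊔preds=111  new=111  old=011  +wl: 
  step 15. node 4  ⊔preds=111  new=100  stable

Least fixpoint reached:
  node 0: 111
  node 1: 111
  node 2: 111
  node 3: 111
  node 4: 100
  node 5: 111
  node 6: 111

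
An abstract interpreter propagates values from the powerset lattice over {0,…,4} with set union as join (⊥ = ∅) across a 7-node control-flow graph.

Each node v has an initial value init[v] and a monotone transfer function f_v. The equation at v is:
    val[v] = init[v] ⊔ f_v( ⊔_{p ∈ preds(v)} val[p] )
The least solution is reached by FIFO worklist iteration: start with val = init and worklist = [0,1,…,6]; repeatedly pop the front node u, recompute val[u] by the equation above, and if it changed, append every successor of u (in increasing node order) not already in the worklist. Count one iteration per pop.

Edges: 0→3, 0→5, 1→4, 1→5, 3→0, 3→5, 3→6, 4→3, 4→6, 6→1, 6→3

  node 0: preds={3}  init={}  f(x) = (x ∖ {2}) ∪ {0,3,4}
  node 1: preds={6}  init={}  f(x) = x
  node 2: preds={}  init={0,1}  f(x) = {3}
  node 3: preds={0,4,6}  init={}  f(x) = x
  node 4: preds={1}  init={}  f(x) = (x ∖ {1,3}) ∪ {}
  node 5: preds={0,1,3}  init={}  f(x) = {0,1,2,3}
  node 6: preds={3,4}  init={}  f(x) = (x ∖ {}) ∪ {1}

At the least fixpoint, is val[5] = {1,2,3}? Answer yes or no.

Trace (16 dequeues):
  [1] u=0 | in {} | out {0,3,4} | prev {} | push {}
  [2] u=1 | in {} | out {} | ==
  [3] u=2 | in {} | out {0,1,3} | prev {0,1} | push {}
  [4] u=3 | in {0,3,4} | out {0,3,4} | prev {} | push {0}
  [5] u=4 | in {} | out {} | ==
  [6] u=5 | in {0,3,4} | out {0,1,2,3} | prev {} | push {}
  [7] u=6 | in {0,3,4} | out {0,1,3,4} | prev {} | push {1,3}
  [8] u=0 | in {0,3,4} | out {0,3,4} | ==
  [9] u=1 | in {0,1,3,4} | out {0,1,3,4} | prev {} | push {4,5}
  [10] u=3 | in {0,1,3,4} | out {0,1,3,4} | prev {0,3,4} | push {0,6}
  [11] u=4 | in {0,1,3,4} | out {0,4} | prev {} | push {3}
  [12] u=5 | in {0,1,3,4} | out {0,1,2,3} | ==
  [13] u=0 | in {0,1,3,4} | out {0,1,3,4} | prev {0,3,4} | push {5}
  [14] u=6 | in {0,1,3,4} | out {0,1,3,4} | ==
  [15] u=3 | in {0,1,3,4} | out {0,1,3,4} | ==
  [16] u=5 | in {0,1,3,4} | out {0,1,2,3} | ==

Converged values:
  [0] {0,1,3,4}
  [1] {0,1,3,4}
  [2] {0,1,3}
  [3] {0,1,3,4}
  [4] {0,4}
  [5] {0,1,2,3}
  [6] {0,1,3,4}

no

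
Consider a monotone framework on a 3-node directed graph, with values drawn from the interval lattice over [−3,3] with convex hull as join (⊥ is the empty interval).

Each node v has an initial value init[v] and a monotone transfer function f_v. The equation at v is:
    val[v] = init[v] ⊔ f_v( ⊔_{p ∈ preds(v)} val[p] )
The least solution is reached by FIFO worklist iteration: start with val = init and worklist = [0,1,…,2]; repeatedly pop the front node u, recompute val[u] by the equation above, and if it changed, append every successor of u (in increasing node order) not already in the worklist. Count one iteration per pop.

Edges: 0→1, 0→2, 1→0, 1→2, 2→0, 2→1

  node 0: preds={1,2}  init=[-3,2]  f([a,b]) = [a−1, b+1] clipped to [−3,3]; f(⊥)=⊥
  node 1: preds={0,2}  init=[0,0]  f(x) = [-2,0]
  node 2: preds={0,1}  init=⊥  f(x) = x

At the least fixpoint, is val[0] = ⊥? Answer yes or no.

no

Trace (8 dequeues):
  [1] u=0 | in [0,0] | out [-3,2] | ==
  [2] u=1 | in [-3,2] | out [-2,0] | prev [0,0] | push {0}
  [3] u=2 | in [-3,2] | out [-3,2] | prev ⊥ | push {1}
  [4] u=0 | in [-3,2] | out [-3,3] | prev [-3,2] | push {2}
  [5] u=1 | in [-3,3] | out [-2,0] | ==
  [6] u=2 | in [-3,3] | out [-3,3] | prev [-3,2] | push {0,1}
  [7] u=0 | in [-3,3] | out [-3,3] | ==
  [8] u=1 | in [-3,3] | out [-2,0] | ==

Converged values:
  [0] [-3,3]
  [1] [-2,0]
  [2] [-3,3]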